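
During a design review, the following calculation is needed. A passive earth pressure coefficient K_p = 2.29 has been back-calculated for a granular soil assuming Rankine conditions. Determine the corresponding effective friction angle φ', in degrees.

K_p = (1+sin φ)/(1−sin φ) ⇒ sin φ = (K_p − 1)/(K_p + 1) = 0.3921.
φ = arcsin(0.3921) = 23.09°.

23.1°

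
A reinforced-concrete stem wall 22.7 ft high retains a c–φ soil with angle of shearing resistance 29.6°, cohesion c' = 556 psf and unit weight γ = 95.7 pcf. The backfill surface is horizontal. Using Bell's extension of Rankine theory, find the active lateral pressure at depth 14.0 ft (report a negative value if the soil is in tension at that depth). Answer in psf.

K_a = (1 − sin φ)/(1 + sin φ) = 0.3387.
σ_a = K_a γ z − 2c√K_a = 0.3387×95.7×14.0 − 2×556×0.5820 = -193.4 psf.

-193 psf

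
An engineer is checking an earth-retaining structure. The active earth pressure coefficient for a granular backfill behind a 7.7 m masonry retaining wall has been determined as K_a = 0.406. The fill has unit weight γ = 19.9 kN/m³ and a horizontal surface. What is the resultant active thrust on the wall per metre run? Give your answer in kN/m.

P = ½ K_a γ H² = 0.5 × 0.406 × 19.9 × 7.7² = 239.5 kN/m.

240 kN/m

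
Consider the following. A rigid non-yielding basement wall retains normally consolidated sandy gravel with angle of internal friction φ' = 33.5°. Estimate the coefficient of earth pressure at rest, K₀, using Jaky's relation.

K₀ = 1 − sin φ' = 1 − sin 33.5° = 0.4481.

0.448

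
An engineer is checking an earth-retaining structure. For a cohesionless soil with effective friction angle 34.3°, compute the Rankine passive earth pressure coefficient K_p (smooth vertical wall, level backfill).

K_p = (1 + sin φ)/(1 − sin φ) = tan²(45° + 34.3°/2) = 3.582.

3.58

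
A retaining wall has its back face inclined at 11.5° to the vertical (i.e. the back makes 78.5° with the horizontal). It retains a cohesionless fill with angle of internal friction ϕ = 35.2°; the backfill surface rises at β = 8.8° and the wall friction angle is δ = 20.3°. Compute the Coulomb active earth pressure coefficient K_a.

K_a = sin²(α+φ) / [sin²α · sin(α−δ) · (1 + √{sin(φ+δ)sin(φ−β) / (sin(α−δ)sin(α+β))})²].
With α = 78.5°, φ = 35.2°, δ = 20.3°, β = 8.8°: K_a = 0.3742.

0.374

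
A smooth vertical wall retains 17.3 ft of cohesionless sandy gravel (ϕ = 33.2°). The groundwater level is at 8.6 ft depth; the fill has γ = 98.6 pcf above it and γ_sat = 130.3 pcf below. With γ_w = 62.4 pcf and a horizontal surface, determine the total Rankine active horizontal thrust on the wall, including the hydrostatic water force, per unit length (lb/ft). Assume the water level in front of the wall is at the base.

6340 lb/ft

K_a = tan²(45° − φ/2) = 0.2924.
γ' = 130.3 − 62.4 = 67.90 pcf. Depth below WT = 8.7 ft.
σ'_h at WT = K_a γ d_w = 247.9 psf; at base = 247.9 + K_a γ' × 8.7 = 420.6 psf.
P₁ (0–8.6 ft) = ½×247.9×8.6 = 1066. P₂ (8.6–17.3 ft) = ½(247.9+420.6)×8.7 = 2908.
P_w = ½ γ_w h₂² = 0.5×62.4×8.7² = 2362. Total = 1066+2908+2362 = 6336 lb/ft.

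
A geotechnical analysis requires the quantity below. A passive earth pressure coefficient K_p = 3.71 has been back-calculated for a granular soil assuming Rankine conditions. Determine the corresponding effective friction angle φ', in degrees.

35.1°

K_p = (1+sin φ)/(1−sin φ) ⇒ sin φ = (K_p − 1)/(K_p + 1) = 0.5754.
φ = arcsin(0.5754) = 35.13°.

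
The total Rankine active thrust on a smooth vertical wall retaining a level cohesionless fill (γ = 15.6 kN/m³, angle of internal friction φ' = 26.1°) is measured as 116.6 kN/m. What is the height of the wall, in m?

K_a = 0.3889. P_a = ½ K_a γ H² ⇒ H = √(2P_a/(K_a γ)).
H = √(2×116.6/(0.3889×15.6)) = 6.199 m.

6.20 m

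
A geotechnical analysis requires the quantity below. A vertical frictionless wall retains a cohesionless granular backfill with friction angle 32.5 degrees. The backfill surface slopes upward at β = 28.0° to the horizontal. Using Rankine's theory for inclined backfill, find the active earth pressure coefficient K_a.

0.480

K_a = cos β · (cos β − √(cos²β − cos²φ)) / (cos β + √(cos²β − cos²φ)).
cos β = 0.8829, cos φ = 0.8434, √(cos²β − cos²φ) = 0.2613.
K_a = 0.8829 × (0.8829 − 0.2613)/(0.8829 + 0.2613) = 0.4797.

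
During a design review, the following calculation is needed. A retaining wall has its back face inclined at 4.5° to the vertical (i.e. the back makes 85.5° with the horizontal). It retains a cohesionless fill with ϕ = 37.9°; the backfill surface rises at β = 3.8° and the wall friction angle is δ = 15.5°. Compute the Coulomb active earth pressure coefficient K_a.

0.261

K_a = sin²(α+φ) / [sin²α · sin(α−δ) · (1 + √{sin(φ+δ)sin(φ−β) / (sin(α−δ)sin(α+β))})²].
With α = 85.5°, φ = 37.9°, δ = 15.5°, β = 3.8°: K_a = 0.2606.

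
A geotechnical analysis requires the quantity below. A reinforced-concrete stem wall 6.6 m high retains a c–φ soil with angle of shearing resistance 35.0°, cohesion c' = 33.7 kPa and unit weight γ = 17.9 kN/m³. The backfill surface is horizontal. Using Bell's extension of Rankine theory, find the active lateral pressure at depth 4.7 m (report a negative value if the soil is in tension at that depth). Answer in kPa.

K_a = (1 − sin φ)/(1 + sin φ) = 0.2710.
σ_a = K_a γ z − 2c√K_a = 0.2710×17.9×4.7 − 2×33.7×0.5206 = -12.29 kPa.

-12.3 kPa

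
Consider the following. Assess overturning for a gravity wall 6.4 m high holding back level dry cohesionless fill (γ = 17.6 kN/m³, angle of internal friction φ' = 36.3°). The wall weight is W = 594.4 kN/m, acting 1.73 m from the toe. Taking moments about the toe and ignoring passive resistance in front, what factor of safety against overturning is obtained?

5.22

K_a = tan²(45° − 36.3°/2) = 0.2563.
P_a = ½K_aγH² = 0.5×0.2563×17.6×6.4² = 92.37 kN/m, acting at H/3 = 2.133 m above the base.
Overturning moment M_o = P_a × H/3 = 92.37 × 2.133 = 197.1.
Resisting moment M_r = W × 1.73 = 594.4 × 1.73 = 1028.
FS_overturning = M_r/M_o = 1028/197.1 = 5.218.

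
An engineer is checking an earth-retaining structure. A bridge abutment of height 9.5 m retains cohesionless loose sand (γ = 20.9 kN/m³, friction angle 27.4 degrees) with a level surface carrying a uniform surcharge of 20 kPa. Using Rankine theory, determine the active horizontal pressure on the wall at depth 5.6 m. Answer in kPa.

K_a = (1 − sin φ)/(1 + sin φ) = 0.3697.
σ_v = γz + q = 20.9 × 5.6 + 20 = 137.0 kPa.
σ_h = K_a σ_v = 0.3697 × 137.0 = 50.66 kPa.

50.7 kPa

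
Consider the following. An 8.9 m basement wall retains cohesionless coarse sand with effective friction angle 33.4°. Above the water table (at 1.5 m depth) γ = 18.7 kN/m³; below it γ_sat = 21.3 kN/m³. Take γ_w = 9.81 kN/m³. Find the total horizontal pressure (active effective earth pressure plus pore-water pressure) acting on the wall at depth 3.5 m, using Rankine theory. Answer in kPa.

34.4 kPa

K_a = (1 − sin φ)/(1 + sin φ) = 0.2899.
γ' = 21.3 − 9.81 = 11.49 kN/m³.
Effective vertical stress at 3.5 m: σ'_v = 18.7×1.5 + 11.49×2.00 = 51.03 kPa.
σ'_h = K_a σ'_v = 0.2899 × 51.03 = 14.79 kPa; u = γ_w × 2.00 = 19.62 kPa.
Total σ_h = 14.79 + 19.62 = 34.41 kPa.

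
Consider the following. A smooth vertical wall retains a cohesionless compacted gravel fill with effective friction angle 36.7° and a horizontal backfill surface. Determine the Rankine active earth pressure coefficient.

K_a = (1 − sin φ)/(1 + sin φ) = (1 − sin 36.7°)/(1 + sin 36.7°) = 0.2519.

0.252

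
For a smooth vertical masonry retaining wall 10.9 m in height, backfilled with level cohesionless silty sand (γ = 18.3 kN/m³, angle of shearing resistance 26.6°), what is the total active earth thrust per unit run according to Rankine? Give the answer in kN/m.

K_a = tan²(45° − φ/2) = 0.3814.
P_a = ½ K_a γ H² = 0.5 × 0.3814 × 18.3 × 10.9² = 414.7 kN/m.

415 kN/m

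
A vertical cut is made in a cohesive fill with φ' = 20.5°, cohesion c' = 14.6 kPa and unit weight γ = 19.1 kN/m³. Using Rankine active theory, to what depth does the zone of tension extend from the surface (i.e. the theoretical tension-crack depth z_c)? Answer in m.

K_a = tan²(45° − 20.5°/2) = 0.4813; √K_a = 0.6937.
The active pressure is zero where K_a γ z = 2c√K_a, so z_c = 2c/(γ√K_a) = 2×14.6/(19.1×0.6937) = 2.204 m.

2.20 m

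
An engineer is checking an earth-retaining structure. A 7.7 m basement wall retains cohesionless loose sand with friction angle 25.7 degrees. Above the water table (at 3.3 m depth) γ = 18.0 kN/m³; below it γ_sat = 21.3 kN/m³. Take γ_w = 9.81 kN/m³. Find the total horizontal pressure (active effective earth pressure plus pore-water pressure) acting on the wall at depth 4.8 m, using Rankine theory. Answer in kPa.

K_a = (1 − sin φ)/(1 + sin φ) = 0.3950.
γ' = 21.3 − 9.81 = 11.49 kN/m³.
Effective vertical stress at 4.8 m: σ'_v = 18.0×3.3 + 11.49×1.50 = 76.63 kPa.
σ'_h = K_a σ'_v = 0.3950 × 76.63 = 30.27 kPa; u = γ_w × 1.50 = 14.71 kPa.
Total σ_h = 30.27 + 14.71 = 44.99 kPa.

45.0 kPa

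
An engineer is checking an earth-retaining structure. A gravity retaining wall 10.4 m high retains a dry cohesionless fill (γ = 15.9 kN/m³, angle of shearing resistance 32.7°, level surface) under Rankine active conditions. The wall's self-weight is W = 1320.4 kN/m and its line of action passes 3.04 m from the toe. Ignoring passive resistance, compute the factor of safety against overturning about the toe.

K_a = tan²(45° − 32.7°/2) = 0.2985.
P_a = ½K_aγH² = 0.5×0.2985×15.9×10.4² = 256.7 kN/m, acting at H/3 = 3.467 m above the base.
Overturning moment M_o = P_a × H/3 = 256.7 × 3.467 = 889.8.
Resisting moment M_r = W × 3.04 = 1320.4 × 3.04 = 4014.
FS_overturning = M_r/M_o = 4014/889.8 = 4.511.

4.51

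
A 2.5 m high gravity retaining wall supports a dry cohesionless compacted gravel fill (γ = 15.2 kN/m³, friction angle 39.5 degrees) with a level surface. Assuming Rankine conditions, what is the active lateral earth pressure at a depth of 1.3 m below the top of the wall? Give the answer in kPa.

4.40 kPa

K_a = (1 − sin φ)/(1 + sin φ) = 0.2224.
σ_h = K_a γ z = 0.2224 × 15.2 × 1.3 = 4.395 kPa.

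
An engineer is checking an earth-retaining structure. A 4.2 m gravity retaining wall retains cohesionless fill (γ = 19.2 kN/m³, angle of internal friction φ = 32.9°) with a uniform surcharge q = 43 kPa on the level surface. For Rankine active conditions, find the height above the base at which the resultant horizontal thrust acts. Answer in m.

1.76 m

K_a = 0.2960.
Triangular part P₁ = ½K_aγH² = 50.13 at H/3 = 1.400 m; rectangular part P₂ = K_a q H = 53.46 at H/2 = 2.100 m.
ȳ = (P₁·1.400 + P₂·2.100)/(P₁+P₂) = 1.761 m.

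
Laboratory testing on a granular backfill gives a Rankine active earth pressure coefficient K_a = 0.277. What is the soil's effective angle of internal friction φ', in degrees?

K_a = tan²(45° − φ/2) ⇒ 45° − φ/2 = arctan(√0.277) = 27.76°.
φ = 2(45° − 27.76°) = 34.48°.

34.5°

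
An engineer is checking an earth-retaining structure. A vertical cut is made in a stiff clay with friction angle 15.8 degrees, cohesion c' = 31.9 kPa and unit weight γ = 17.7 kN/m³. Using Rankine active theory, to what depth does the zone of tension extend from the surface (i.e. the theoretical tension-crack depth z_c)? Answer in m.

4.77 m

K_a = tan²(45° − 15.8°/2) = 0.5720; √K_a = 0.7563.
The active pressure is zero where K_a γ z = 2c√K_a, so z_c = 2c/(γ√K_a) = 2×31.9/(17.7×0.7563) = 4.766 m.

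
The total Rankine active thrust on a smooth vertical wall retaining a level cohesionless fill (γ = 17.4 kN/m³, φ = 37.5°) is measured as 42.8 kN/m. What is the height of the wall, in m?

K_a = 0.2432. P_a = ½ K_a γ H² ⇒ H = √(2P_a/(K_a γ)).
H = √(2×42.8/(0.2432×17.4)) = 4.498 m.

4.50 m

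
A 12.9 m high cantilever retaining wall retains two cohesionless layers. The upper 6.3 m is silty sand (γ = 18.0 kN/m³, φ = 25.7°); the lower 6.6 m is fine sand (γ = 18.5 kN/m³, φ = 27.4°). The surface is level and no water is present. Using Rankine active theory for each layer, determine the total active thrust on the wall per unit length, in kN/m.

K_a1 = tan²(45°−25.7°/2) = 0.3950; K_a2 = tan²(45°−27.4°/2) = 0.3697.
Layer 1: σ at base = K_a1 γ₁ h₁ = 44.80 kPa; P₁ = ½×44.80×6.3 = 141.1.
Layer 2: σ_v at top = γ₁h₁ = 113.4; σ_h top = K_a2×113.4 = 41.92; σ_h base = K_a2×(113.4+18.5×6.6) = 87.06.
P₂ = ½(41.92+87.06)×6.6 = 425.6. Total P_a = 141.1+425.6 = 566.7 kN/m.

567 kN/m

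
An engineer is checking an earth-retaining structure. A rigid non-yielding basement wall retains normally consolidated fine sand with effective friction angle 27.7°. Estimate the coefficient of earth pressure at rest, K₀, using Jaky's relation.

K₀ = 1 − sin φ' = 1 − sin 27.7° = 0.5352.

0.535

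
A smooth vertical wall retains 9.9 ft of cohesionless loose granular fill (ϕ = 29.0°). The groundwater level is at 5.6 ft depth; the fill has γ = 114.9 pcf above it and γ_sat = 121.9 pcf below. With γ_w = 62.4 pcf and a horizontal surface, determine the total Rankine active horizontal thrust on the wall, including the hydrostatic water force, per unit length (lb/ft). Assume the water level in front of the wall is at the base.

K_a = tan²(45° − φ/2) = 0.3470.
γ' = 121.9 − 62.4 = 59.50 pcf. Depth below WT = 4.3 ft.
σ'_h at WT = K_a γ d_w = 223.3 psf; at base = 223.3 + K_a γ' × 4.3 = 312.0 psf.
P₁ (0–5.6 ft) = ½×223.3×5.6 = 625.1. P₂ (5.6–9.9 ft) = ½(223.3+312.0)×4.3 = 1151.
P_w = ½ γ_w h₂² = 0.5×62.4×4.3² = 576.9. Total = 625.1+1151+576.9 = 2353 lb/ft.

2350 lb/ft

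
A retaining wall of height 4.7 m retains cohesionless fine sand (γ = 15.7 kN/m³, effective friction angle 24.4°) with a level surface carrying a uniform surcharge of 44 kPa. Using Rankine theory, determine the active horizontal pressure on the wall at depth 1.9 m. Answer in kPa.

30.7 kPa

K_a = (1 − sin φ)/(1 + sin φ) = 0.4153.
σ_v = γz + q = 15.7 × 1.9 + 44 = 73.83 kPa.
σ_h = K_a σ_v = 0.4153 × 73.83 = 30.66 kPa.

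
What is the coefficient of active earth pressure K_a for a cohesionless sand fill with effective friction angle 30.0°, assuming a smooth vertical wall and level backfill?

0.333

K_a = (1 − sin φ)/(1 + sin φ) = (1 − sin 30.0°)/(1 + sin 30.0°) = 0.3333.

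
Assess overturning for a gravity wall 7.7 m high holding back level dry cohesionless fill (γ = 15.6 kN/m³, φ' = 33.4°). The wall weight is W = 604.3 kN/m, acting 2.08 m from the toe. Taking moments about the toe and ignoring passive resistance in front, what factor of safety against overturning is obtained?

3.65

K_a = tan²(45° − 33.4°/2) = 0.2899.
P_a = ½K_aγH² = 0.5×0.2899×15.6×7.7² = 134.1 kN/m, acting at H/3 = 2.567 m above the base.
Overturning moment M_o = P_a × H/3 = 134.1 × 2.567 = 344.1.
Resisting moment M_r = W × 2.08 = 604.3 × 2.08 = 1257.
FS_overturning = M_r/M_o = 1257/344.1 = 3.652.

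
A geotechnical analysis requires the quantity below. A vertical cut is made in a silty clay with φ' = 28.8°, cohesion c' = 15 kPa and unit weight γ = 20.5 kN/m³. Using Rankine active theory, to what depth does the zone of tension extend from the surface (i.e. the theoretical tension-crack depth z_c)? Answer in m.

K_a = tan²(45° − 28.8°/2) = 0.3498; √K_a = 0.5914.
The active pressure is zero where K_a γ z = 2c√K_a, so z_c = 2c/(γ√K_a) = 2×15/(20.5×0.5914) = 2.474 m.

2.47 m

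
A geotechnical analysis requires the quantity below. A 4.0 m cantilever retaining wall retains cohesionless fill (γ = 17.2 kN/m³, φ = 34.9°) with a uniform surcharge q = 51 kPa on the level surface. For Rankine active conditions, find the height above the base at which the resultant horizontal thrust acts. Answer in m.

1.73 m

K_a = 0.2721.
Triangular part P₁ = ½K_aγH² = 37.45 at H/3 = 1.333 m; rectangular part P₂ = K_a q H = 55.52 at H/2 = 2.000 m.
ȳ = (P₁·1.333 + P₂·2.000)/(P₁+P₂) = 1.731 m.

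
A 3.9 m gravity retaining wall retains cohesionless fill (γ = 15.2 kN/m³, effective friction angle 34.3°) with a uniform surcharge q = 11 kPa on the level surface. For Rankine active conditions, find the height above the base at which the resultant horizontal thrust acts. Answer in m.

K_a = 0.2792.
Triangular part P₁ = ½K_aγH² = 32.27 at H/3 = 1.300 m; rectangular part P₂ = K_a q H = 11.98 at H/2 = 1.950 m.
ȳ = (P₁·1.300 + P₂·1.950)/(P₁+P₂) = 1.476 m.

1.48 m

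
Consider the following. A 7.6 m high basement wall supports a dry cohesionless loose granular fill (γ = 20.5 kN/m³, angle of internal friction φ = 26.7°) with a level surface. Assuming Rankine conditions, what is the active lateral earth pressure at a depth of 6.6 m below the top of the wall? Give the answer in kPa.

51.4 kPa

K_a = (1 − sin φ)/(1 + sin φ) = 0.3800.
σ_h = K_a γ z = 0.3800 × 20.5 × 6.6 = 51.41 kPa.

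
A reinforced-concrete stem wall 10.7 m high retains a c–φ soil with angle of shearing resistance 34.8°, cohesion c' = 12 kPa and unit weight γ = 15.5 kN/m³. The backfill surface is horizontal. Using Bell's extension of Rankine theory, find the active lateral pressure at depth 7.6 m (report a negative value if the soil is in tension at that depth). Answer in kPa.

19.6 kPa

K_a = (1 − sin φ)/(1 + sin φ) = 0.2733.
σ_a = K_a γ z − 2c√K_a = 0.2733×15.5×7.6 − 2×12×0.5228 = 19.65 kPa.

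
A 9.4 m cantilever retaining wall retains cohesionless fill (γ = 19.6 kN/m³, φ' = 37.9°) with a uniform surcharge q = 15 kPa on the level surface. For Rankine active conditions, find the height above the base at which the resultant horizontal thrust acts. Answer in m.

K_a = 0.2389.
Triangular part P₁ = ½K_aγH² = 206.9 at H/3 = 3.133 m; rectangular part P₂ = K_a q H = 33.69 at H/2 = 4.700 m.
ȳ = (P₁·3.133 + P₂·4.700)/(P₁+P₂) = 3.353 m.

3.35 m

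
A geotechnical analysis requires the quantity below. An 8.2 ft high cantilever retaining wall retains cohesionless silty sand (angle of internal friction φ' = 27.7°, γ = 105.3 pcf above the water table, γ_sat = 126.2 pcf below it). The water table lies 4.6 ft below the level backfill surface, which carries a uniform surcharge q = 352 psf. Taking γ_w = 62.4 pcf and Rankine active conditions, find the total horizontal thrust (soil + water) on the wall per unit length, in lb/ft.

2650 lb/ft

K_a = tan²(45° − φ/2) = 0.3653.
γ' = 126.2 − 62.4 = 63.80 pcf. h₂ = H − d_w = 3.6 ft.
σ'_h: at surface K_a·q = 128.6; at WT K_a(q+γd_w) = 305.6; at base K_a(q+γd_w+γ'h₂) = 389.5 psf.
P₁ = ½(128.6+305.6)×4.6 = 998.6; P₂ = ½(305.6+389.5)×3.6 = 1251; P_w = ½γ_w h₂² = 404.4.
Total = 998.6+1251+404.4 = 2654 lb/ft.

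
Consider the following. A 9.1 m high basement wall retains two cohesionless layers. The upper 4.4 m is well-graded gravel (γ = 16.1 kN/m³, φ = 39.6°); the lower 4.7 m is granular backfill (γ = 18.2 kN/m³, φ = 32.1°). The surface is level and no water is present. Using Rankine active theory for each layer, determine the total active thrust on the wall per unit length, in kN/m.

198 kN/m

K_a1 = tan²(45°−39.6°/2) = 0.2214; K_a2 = tan²(45°−32.1°/2) = 0.3060.
Layer 1: σ at base = K_a1 γ₁ h₁ = 15.69 kPa; P₁ = ½×15.69×4.4 = 34.51.
Layer 2: σ_v at top = γ₁h₁ = 70.84; σ_h top = K_a2×70.84 = 21.68; σ_h base = K_a2×(70.84+18.2×4.7) = 47.85.
P₂ = ½(21.68+47.85)×4.7 = 163.4. Total P_a = 34.51+163.4 = 197.9 kN/m.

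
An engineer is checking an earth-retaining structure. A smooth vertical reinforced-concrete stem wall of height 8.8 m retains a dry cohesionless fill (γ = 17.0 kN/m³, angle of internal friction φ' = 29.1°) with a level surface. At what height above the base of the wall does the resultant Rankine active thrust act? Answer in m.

K_a = 0.3456.
The pressure distribution is triangular, so the resultant acts at H/3 above the base = 8.8/3 = 2.933 m.

2.93 m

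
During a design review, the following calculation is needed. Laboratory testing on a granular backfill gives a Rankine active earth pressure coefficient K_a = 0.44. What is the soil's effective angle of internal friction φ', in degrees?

22.9°

K_a = tan²(45° − φ/2) ⇒ 45° − φ/2 = arctan(√0.44) = 33.56°.
φ = 2(45° − 33.56°) = 22.89°.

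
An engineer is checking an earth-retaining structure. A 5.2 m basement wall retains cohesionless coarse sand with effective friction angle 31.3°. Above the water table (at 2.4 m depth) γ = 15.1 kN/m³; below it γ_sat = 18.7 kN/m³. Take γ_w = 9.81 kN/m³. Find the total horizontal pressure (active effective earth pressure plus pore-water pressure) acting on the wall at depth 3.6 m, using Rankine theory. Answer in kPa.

26.6 kPa

K_a = (1 − sin φ)/(1 + sin φ) = 0.3162.
γ' = 18.7 − 9.81 = 8.890 kN/m³.
Effective vertical stress at 3.6 m: σ'_v = 15.1×2.4 + 8.890×1.20 = 46.91 kPa.
σ'_h = K_a σ'_v = 0.3162 × 46.91 = 14.83 kPa; u = γ_w × 1.20 = 11.77 kPa.
Total σ_h = 14.83 + 11.77 = 26.60 kPa.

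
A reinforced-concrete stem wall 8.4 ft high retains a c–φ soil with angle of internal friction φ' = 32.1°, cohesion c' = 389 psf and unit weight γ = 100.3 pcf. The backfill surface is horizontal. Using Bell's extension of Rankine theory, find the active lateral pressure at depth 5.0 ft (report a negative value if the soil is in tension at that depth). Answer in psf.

-277 psf

K_a = (1 − sin φ)/(1 + sin φ) = 0.3060.
σ_a = K_a γ z − 2c√K_a = 0.3060×100.3×5.0 − 2×389×0.5532 = -276.9 psf.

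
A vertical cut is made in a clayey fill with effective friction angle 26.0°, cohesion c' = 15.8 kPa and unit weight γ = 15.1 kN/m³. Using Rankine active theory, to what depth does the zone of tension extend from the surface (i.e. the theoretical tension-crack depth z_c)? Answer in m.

K_a = tan²(45° − 26.0°/2) = 0.3905; √K_a = 0.6249.
The active pressure is zero where K_a γ z = 2c√K_a, so z_c = 2c/(γ√K_a) = 2×15.8/(15.1×0.6249) = 3.349 m.

3.35 m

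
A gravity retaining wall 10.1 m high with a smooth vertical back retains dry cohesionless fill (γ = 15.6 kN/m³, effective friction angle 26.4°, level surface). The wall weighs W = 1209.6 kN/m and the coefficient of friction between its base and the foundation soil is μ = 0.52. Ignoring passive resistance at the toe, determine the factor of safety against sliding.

K_a = tan²(45° − 26.4°/2) = 0.3844.
P_a = ½K_aγH² = 0.5×0.3844×15.6×10.1² = 305.9 kN/m, acting at H/3 = 3.367 m above the base.
FS_sliding = μW / P_a = 0.52×1209.6 / 305.9 = 2.056.

2.06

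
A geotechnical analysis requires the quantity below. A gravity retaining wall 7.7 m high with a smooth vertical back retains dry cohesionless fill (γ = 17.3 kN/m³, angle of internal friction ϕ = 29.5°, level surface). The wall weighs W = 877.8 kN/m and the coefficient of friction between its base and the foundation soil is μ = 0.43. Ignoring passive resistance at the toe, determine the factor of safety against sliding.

K_a = tan²(45° − 29.5°/2) = 0.3401.
P_a = ½K_aγH² = 0.5×0.3401×17.3×7.7² = 174.4 kN/m, acting at H/3 = 2.567 m above the base.
FS_sliding = μW / P_a = 0.43×877.8 / 174.4 = 2.164.

2.16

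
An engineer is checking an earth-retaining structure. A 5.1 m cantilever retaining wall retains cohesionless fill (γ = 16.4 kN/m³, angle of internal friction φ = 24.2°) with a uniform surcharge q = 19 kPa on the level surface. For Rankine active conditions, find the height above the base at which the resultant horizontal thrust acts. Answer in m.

1.97 m

K_a = 0.4185.
Triangular part P₁ = ½K_aγH² = 89.26 at H/3 = 1.700 m; rectangular part P₂ = K_a q H = 40.55 at H/2 = 2.550 m.
ȳ = (P₁·1.700 + P₂·2.550)/(P₁+P₂) = 1.966 m.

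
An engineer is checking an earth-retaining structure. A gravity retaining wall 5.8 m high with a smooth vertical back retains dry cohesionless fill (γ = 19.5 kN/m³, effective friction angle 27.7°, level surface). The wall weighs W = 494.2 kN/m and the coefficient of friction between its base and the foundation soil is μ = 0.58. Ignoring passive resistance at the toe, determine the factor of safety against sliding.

K_a = tan²(45° − 27.7°/2) = 0.3653.
P_a = ½K_aγH² = 0.5×0.3653×19.5×5.8² = 119.8 kN/m, acting at H/3 = 1.933 m above the base.
FS_sliding = μW / P_a = 0.58×494.2 / 119.8 = 2.392.

2.39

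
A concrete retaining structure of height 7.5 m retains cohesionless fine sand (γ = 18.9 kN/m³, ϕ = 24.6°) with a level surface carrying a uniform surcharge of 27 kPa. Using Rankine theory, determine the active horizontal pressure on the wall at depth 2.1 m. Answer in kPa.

27.5 kPa

K_a = (1 − sin φ)/(1 + sin φ) = 0.4121.
σ_v = γz + q = 18.9 × 2.1 + 27 = 66.69 kPa.
σ_h = K_a σ_v = 0.4121 × 66.69 = 27.49 kPa.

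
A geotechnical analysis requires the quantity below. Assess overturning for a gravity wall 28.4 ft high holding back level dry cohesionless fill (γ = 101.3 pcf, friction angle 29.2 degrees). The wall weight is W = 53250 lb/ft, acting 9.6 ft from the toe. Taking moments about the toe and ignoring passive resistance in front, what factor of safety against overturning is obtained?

K_a = tan²(45° − 29.2°/2) = 0.3442.
P_a = ½K_aγH² = 0.5×0.3442×101.3×28.4² = 14060 lb/ft, acting at H/3 = 9.467 ft above the base.
Overturning moment M_o = P_a × H/3 = 14060 × 9.467 = 133100.
Resisting moment M_r = W × 9.6 = 53250 × 9.6 = 511200.
FS_overturning = M_r/M_o = 511200/133100 = 3.840.

3.84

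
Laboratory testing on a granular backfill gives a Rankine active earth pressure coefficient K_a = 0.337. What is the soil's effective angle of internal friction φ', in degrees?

K_a = tan²(45° − φ/2) ⇒ 45° − φ/2 = arctan(√0.337) = 30.14°.
φ = 2(45° − 30.14°) = 29.73°.

29.7°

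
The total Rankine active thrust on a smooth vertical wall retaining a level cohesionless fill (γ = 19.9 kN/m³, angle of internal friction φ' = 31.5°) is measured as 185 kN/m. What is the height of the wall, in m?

7.70 m

K_a = 0.3136. P_a = ½ K_a γ H² ⇒ H = √(2P_a/(K_a γ)).
H = √(2×185/(0.3136×19.9)) = 7.700 m.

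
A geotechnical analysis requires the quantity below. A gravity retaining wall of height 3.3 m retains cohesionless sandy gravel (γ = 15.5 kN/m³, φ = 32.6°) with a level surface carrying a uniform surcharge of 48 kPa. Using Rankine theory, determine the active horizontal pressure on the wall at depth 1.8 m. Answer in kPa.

K_a = (1 − sin φ)/(1 + sin φ) = 0.2997.
σ_v = γz + q = 15.5 × 1.8 + 48 = 75.90 kPa.
σ_h = K_a σ_v = 0.2997 × 75.90 = 22.75 kPa.

22.8 kPa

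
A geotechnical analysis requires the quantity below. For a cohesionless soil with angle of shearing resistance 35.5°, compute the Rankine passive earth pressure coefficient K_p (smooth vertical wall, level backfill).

3.77

K_p = (1 + sin φ)/(1 − sin φ) = tan²(45° + 35.5°/2) = 3.770.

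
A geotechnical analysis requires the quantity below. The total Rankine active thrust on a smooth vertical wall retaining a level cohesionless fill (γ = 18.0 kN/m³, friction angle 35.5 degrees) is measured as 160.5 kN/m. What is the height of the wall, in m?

8.20 m

K_a = 0.2653. P_a = ½ K_a γ H² ⇒ H = √(2P_a/(K_a γ)).
H = √(2×160.5/(0.2653×18.0)) = 8.199 m.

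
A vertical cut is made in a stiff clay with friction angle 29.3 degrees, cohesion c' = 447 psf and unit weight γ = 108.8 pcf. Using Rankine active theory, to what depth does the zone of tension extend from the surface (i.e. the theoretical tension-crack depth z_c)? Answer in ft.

K_a = tan²(45° − 29.3°/2) = 0.3428; √K_a = 0.5855.
The active pressure is zero where K_a γ z = 2c√K_a, so z_c = 2c/(γ√K_a) = 2×447/(108.8×0.5855) = 14.03 ft.

14.0 ft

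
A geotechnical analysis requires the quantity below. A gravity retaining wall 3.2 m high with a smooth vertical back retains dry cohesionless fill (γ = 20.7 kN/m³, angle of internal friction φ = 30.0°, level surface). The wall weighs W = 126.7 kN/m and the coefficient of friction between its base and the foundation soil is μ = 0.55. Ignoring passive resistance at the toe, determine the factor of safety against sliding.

1.97

K_a = tan²(45° − 30.0°/2) = 0.3333.
P_a = ½K_aγH² = 0.5×0.3333×20.7×3.2² = 35.33 kN/m, acting at H/3 = 1.067 m above the base.
FS_sliding = μW / P_a = 0.55×126.7 / 35.33 = 1.973.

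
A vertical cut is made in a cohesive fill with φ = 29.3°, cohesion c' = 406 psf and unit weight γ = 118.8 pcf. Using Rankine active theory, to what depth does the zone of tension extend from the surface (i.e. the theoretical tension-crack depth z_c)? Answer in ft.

11.7 ft

K_a = tan²(45° − 29.3°/2) = 0.3428; √K_a = 0.5855.
The active pressure is zero where K_a γ z = 2c√K_a, so z_c = 2c/(γ√K_a) = 2×406/(118.8×0.5855) = 11.67 ft.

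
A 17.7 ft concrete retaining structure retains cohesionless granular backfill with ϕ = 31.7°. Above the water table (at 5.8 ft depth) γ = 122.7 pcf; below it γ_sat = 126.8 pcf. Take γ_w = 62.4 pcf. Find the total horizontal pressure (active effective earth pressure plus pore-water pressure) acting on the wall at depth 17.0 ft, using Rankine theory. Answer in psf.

1140 psf

K_a = (1 − sin φ)/(1 + sin φ) = 0.3111.
γ' = 126.8 − 62.4 = 64.40 pcf.
Effective vertical stress at 17.0 ft: σ'_v = 122.7×5.8 + 64.40×11.2 = 1433 psf.
σ'_h = K_a σ'_v = 0.3111 × 1433 = 445.7 psf; u = γ_w × 11.2 = 698.9 psf.
Total σ_h = 445.7 + 698.9 = 1145 psf.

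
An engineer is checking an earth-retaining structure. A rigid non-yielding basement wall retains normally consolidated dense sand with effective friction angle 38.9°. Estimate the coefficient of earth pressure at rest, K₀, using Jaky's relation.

K₀ = 1 − sin φ' = 1 − sin 38.9° = 0.3720.

0.372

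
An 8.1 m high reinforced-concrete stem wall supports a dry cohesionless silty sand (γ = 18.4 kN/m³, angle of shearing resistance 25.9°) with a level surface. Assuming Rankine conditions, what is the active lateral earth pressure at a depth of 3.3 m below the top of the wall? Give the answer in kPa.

23.8 kPa

K_a = (1 − sin φ)/(1 + sin φ) = 0.3920.
σ_h = K_a γ z = 0.3920 × 18.4 × 3.3 = 23.80 kPa.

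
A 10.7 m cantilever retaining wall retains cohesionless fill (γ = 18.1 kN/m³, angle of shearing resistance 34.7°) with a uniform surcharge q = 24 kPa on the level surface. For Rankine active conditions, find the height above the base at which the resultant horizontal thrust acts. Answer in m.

3.92 m

K_a = 0.2745.
Triangular part P₁ = ½K_aγH² = 284.4 at H/3 = 3.567 m; rectangular part P₂ = K_a q H = 70.48 at H/2 = 5.350 m.
ȳ = (P₁·3.567 + P₂·5.350)/(P₁+P₂) = 3.921 m.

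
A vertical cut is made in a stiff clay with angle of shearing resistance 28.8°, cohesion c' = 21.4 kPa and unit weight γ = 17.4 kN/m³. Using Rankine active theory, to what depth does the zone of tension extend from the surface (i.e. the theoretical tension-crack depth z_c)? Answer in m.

4.16 m

K_a = tan²(45° − 28.8°/2) = 0.3498; √K_a = 0.5914.
The active pressure is zero where K_a γ z = 2c√K_a, so z_c = 2c/(γ√K_a) = 2×21.4/(17.4×0.5914) = 4.159 m.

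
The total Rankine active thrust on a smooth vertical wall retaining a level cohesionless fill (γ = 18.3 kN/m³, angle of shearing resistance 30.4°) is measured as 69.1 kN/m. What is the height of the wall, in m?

K_a = 0.3280. P_a = ½ K_a γ H² ⇒ H = √(2P_a/(K_a γ)).
H = √(2×69.1/(0.3280×18.3)) = 4.798 m.

4.80 m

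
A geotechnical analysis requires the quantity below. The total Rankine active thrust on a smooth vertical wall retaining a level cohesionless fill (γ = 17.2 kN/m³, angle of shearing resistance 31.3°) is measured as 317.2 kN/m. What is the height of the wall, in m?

10.8 m

K_a = 0.3162. P_a = ½ K_a γ H² ⇒ H = √(2P_a/(K_a γ)).
H = √(2×317.2/(0.3162×17.2)) = 10.80 m.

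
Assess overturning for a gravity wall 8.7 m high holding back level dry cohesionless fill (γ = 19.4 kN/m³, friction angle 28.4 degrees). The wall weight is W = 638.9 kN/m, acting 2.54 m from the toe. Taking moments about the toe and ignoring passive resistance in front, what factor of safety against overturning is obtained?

2.14

K_a = tan²(45° − 28.4°/2) = 0.3554.
P_a = ½K_aγH² = 0.5×0.3554×19.4×8.7² = 260.9 kN/m, acting at H/3 = 2.900 m above the base.
Overturning moment M_o = P_a × H/3 = 260.9 × 2.900 = 756.6.
Resisting moment M_r = W × 2.54 = 638.9 × 2.54 = 1623.
FS_overturning = M_r/M_o = 1623/756.6 = 2.145.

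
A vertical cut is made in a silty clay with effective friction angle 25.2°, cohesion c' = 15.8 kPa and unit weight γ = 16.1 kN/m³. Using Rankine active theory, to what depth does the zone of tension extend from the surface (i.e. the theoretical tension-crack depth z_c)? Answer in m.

3.09 m

K_a = tan²(45° − 25.2°/2) = 0.4027; √K_a = 0.6346.
The active pressure is zero where K_a γ z = 2c√K_a, so z_c = 2c/(γ√K_a) = 2×15.8/(16.1×0.6346) = 3.093 m.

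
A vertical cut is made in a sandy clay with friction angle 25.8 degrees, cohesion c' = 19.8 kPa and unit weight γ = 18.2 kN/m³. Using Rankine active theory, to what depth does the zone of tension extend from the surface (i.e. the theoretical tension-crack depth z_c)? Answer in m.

3.47 m

K_a = tan²(45° − 25.8°/2) = 0.3935; √K_a = 0.6273.
The active pressure is zero where K_a γ z = 2c√K_a, so z_c = 2c/(γ√K_a) = 2×19.8/(18.2×0.6273) = 3.469 m.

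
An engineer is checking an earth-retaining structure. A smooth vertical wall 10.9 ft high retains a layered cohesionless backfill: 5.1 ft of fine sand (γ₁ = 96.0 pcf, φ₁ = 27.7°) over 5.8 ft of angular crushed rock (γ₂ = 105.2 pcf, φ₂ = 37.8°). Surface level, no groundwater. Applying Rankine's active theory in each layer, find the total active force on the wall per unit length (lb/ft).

1560 lb/ft

K_a1 = tan²(45°−27.7°/2) = 0.3653; K_a2 = tan²(45°−37.8°/2) = 0.2400.
Layer 1: σ at base = K_a1 γ₁ h₁ = 178.9 psf; P₁ = ½×178.9×5.1 = 456.1.
Layer 2: σ_v at top = γ₁h₁ = 489.6; σ_h top = K_a2×489.6 = 117.5; σ_h base = K_a2×(489.6+105.2×5.8) = 263.9.
P₂ = ½(117.5+263.9)×5.8 = 1106. Total P_a = 456.1+1106 = 1562 lb/ft.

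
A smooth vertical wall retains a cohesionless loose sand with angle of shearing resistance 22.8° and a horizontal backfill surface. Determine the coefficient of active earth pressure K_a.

K_a = (1 − sin φ)/(1 + sin φ) = (1 − sin 22.8°)/(1 + sin 22.8°) = 0.4414.

0.441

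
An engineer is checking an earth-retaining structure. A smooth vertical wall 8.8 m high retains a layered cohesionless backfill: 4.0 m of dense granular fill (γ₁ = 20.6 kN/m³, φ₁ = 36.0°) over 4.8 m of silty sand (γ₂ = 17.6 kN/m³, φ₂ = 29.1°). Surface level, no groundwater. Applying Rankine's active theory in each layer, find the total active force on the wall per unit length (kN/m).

250 kN/m

K_a1 = tan²(45°−36.0°/2) = 0.2596; K_a2 = tan²(45°−29.1°/2) = 0.3456.
Layer 1: σ at base = K_a1 γ₁ h₁ = 21.39 kPa; P₁ = ½×21.39×4.0 = 42.78.
Layer 2: σ_v at top = γ₁h₁ = 82.40; σ_h top = K_a2×82.40 = 28.48; σ_h base = K_a2×(82.40+17.6×4.8) = 57.67.
P₂ = ½(28.48+57.67)×4.8 = 206.8. Total P_a = 42.78+206.8 = 249.5 kN/m.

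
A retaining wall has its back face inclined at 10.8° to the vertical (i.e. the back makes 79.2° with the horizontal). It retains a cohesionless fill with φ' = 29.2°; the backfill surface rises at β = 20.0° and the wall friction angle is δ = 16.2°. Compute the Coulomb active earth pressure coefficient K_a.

0.566

K_a = sin²(α+φ) / [sin²α · sin(α−δ) · (1 + √{sin(φ+δ)sin(φ−β) / (sin(α−δ)sin(α+β))})²].
With α = 79.2°, φ = 29.2°, δ = 16.2°, β = 20.0°: K_a = 0.5664.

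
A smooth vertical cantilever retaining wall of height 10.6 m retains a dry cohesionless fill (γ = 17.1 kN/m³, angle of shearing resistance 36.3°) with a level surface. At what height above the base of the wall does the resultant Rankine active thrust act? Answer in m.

K_a = 0.2563.
The pressure distribution is triangular, so the resultant acts at H/3 above the base = 10.6/3 = 3.533 m.

3.53 m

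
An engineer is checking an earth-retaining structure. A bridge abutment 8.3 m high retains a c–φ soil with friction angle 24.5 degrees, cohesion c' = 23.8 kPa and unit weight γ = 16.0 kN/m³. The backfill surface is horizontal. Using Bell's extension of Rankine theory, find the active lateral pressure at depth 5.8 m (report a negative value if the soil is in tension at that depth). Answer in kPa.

K_a = (1 − sin φ)/(1 + sin φ) = 0.4137.
σ_a = K_a γ z − 2c√K_a = 0.4137×16.0×5.8 − 2×23.8×0.6432 = 7.777 kPa.

7.78 kPa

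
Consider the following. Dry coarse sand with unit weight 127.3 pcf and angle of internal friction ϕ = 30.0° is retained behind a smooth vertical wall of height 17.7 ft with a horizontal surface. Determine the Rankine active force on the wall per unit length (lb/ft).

6650 lb/ft

K_a = tan²(45° − φ/2) = 0.3333.
P_a = ½ K_a γ H² = 0.5 × 0.3333 × 127.3 × 17.7² = 6647 lb/ft.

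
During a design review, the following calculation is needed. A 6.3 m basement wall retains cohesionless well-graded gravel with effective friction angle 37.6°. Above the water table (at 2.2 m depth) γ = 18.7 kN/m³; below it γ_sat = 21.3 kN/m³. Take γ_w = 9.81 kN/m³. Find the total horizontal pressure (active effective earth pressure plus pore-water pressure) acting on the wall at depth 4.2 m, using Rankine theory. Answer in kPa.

35.1 kPa

K_a = (1 − sin φ)/(1 + sin φ) = 0.2421.
γ' = 21.3 − 9.81 = 11.49 kN/m³.
Effective vertical stress at 4.2 m: σ'_v = 18.7×2.2 + 11.49×2.00 = 64.12 kPa.
σ'_h = K_a σ'_v = 0.2421 × 64.12 = 15.52 kPa; u = γ_w × 2.00 = 19.62 kPa.
Total σ_h = 15.52 + 19.62 = 35.14 kPa.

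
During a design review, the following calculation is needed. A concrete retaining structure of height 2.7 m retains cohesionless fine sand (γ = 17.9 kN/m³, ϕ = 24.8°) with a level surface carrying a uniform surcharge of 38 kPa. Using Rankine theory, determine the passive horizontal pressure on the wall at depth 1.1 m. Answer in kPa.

141 kPa

K_p = (1 + sin φ)/(1 − sin φ) = 2.445.
σ_v = γz + q = 17.9 × 1.1 + 38 = 57.69 kPa.
σ_h = K_p σ_v = 2.445 × 57.69 = 141.1 kPa.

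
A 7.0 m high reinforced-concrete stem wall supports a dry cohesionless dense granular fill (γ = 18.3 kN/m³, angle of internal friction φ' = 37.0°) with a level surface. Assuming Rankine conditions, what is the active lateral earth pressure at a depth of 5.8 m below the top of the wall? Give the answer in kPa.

26.4 kPa

K_a = (1 − sin φ)/(1 + sin φ) = 0.2486.
σ_h = K_a γ z = 0.2486 × 18.3 × 5.8 = 26.38 kPa.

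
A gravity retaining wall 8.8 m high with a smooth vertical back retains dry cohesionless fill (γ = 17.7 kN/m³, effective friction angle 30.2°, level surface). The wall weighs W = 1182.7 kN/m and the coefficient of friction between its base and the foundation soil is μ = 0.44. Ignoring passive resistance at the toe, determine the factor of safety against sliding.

2.30

K_a = tan²(45° − 30.2°/2) = 0.3307.
P_a = ½K_aγH² = 0.5×0.3307×17.7×8.8² = 226.6 kN/m, acting at H/3 = 2.933 m above the base.
FS_sliding = μW / P_a = 0.44×1182.7 / 226.6 = 2.296.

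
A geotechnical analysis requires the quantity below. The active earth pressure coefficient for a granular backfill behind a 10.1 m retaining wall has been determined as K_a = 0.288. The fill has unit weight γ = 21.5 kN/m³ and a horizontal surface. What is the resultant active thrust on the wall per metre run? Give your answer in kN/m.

P = ½ K_a γ H² = 0.5 × 0.288 × 21.5 × 10.1² = 315.8 kN/m.

316 kN/m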